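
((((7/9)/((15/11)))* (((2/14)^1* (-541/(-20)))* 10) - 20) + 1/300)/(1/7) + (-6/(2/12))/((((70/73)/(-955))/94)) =63697471631/18900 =3370236.59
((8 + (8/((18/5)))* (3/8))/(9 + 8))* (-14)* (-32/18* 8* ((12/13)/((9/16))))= 3039232/17901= 169.78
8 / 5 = 1.60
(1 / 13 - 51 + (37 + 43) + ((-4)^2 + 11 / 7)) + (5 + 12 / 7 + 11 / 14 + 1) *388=304363 / 91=3344.65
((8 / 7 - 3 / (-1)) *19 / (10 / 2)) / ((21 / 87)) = 15979 / 245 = 65.22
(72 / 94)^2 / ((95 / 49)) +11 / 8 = 2816437 / 1678840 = 1.68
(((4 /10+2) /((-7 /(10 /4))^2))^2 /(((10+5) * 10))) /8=3 /38416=0.00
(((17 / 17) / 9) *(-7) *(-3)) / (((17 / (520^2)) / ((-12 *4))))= -30284800 / 17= -1781458.82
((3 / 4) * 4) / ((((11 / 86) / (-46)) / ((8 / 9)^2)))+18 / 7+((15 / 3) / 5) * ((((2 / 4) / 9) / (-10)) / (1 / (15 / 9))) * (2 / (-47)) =-6151573 / 7238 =-849.90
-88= -88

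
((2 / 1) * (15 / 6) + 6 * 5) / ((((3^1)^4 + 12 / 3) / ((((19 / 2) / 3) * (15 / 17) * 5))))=3325 / 578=5.75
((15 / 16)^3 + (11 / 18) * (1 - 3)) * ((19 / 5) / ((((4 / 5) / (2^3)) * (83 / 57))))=-5299841 / 509952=-10.39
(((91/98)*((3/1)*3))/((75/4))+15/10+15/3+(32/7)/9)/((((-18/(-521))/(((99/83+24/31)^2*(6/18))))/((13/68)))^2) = 1246246746051252243964393/3283159522564651420800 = 379.59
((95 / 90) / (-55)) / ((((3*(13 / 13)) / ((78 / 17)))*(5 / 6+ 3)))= -494 / 64515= -0.01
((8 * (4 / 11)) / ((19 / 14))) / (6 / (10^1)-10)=-0.23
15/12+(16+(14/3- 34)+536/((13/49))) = 313283/156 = 2008.22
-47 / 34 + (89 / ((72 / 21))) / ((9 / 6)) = 9745 / 612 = 15.92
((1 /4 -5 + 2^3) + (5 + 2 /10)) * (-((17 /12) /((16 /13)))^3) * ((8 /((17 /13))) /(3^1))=-26.28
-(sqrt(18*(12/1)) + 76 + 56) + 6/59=-7782/59 - 6*sqrt(6)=-146.60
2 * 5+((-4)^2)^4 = 65546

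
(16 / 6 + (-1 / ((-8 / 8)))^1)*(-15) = -55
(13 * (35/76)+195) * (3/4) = 45825/304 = 150.74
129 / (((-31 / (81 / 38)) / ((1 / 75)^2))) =-0.00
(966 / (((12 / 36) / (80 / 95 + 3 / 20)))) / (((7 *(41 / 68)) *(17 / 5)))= 156078 / 779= 200.36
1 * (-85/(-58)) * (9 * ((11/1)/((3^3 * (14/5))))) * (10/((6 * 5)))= 4675/7308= 0.64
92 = 92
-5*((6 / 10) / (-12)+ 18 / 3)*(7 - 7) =0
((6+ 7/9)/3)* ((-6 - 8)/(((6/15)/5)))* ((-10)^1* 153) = 1814750/3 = 604916.67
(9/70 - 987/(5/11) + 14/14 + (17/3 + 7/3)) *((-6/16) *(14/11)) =454077/440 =1031.99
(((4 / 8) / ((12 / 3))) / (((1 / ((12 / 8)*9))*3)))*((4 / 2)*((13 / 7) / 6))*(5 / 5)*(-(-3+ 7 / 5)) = 39 / 70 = 0.56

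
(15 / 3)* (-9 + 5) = -20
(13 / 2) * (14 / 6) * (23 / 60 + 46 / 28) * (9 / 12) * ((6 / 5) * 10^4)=276575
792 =792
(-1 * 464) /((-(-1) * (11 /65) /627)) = -1719120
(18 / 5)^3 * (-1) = -5832 / 125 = -46.66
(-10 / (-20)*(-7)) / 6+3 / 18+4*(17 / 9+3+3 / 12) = 725 / 36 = 20.14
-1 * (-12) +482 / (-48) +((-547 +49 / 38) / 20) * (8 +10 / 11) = -6047563 / 25080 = -241.13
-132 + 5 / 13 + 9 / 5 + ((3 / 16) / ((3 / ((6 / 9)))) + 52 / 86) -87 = -14500621 / 67080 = -216.17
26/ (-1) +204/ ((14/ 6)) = 430/ 7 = 61.43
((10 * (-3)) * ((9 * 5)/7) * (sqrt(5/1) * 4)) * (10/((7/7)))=-54000 * sqrt(5)/7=-17249.67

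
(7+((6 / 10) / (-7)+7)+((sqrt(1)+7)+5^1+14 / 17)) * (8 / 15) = 132032 / 8925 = 14.79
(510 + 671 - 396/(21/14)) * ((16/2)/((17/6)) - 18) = -13916.82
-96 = -96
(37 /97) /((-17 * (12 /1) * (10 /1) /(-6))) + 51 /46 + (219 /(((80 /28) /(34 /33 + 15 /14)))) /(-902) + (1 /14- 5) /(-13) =1794867444653 /1369774566160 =1.31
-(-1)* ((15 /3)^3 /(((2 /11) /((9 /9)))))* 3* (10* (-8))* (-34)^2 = -190740000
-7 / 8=-0.88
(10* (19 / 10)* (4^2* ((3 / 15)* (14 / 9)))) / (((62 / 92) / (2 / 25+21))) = 3328192 / 1125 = 2958.39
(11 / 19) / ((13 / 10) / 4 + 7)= 0.08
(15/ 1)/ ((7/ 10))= 150/ 7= 21.43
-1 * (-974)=974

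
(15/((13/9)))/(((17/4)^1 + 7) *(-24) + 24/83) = -3735/97006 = -0.04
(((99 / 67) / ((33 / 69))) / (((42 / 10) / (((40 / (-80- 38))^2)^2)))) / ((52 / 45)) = 621000000 / 73879550017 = 0.01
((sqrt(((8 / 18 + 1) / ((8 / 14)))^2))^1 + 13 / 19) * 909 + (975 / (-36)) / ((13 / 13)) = 164879 / 57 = 2892.61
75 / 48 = 25 / 16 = 1.56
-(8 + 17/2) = -33/2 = -16.50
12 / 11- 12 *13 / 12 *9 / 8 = -1191 / 88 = -13.53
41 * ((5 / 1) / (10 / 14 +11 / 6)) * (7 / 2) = 30135 / 107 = 281.64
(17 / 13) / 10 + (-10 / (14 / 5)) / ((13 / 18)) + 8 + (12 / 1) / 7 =49 / 10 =4.90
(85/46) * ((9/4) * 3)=2295/184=12.47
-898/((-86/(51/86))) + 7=48785/3698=13.19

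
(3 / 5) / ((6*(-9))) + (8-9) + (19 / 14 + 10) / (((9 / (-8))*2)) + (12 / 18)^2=-393 / 70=-5.61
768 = 768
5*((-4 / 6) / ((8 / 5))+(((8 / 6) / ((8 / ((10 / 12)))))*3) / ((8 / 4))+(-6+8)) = 215 / 24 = 8.96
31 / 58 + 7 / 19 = 995 / 1102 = 0.90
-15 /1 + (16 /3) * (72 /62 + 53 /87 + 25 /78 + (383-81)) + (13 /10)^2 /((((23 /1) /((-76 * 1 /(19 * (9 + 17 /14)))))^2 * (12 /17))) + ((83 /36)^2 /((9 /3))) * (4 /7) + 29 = 208282348496132087 /127247248428300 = 1636.83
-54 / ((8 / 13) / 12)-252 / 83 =-87651 / 83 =-1056.04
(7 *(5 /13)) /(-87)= -0.03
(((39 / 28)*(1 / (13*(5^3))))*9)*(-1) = -27 / 3500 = -0.01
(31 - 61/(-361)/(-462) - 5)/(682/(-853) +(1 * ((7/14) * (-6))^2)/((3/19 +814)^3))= -13691535777972065144567/421036998909707424090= -32.52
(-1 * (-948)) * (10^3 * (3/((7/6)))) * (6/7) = 2089469.39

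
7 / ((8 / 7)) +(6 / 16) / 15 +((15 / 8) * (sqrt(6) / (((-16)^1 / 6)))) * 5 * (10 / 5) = 123 / 20-225 * sqrt(6) / 32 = -11.07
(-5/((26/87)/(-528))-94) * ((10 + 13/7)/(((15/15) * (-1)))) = -9430294/91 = -103629.60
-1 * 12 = -12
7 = 7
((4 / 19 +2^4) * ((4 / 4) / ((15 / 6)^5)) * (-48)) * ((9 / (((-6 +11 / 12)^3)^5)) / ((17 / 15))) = 196799679612303722938368 / 121627019628011281517500265639375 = 0.00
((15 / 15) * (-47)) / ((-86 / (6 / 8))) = 141 / 344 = 0.41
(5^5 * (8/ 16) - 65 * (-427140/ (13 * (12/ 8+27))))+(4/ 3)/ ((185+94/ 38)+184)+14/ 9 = 92330314735/ 1206918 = 76500.90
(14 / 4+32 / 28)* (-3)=-195 / 14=-13.93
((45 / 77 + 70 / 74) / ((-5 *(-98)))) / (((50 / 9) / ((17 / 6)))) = 5559 / 3490025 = 0.00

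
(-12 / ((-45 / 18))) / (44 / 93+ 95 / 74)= 165168 / 60455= 2.73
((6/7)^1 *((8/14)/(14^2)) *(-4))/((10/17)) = -204/12005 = -0.02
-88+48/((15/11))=-264/5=-52.80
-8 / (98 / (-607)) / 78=1214 / 1911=0.64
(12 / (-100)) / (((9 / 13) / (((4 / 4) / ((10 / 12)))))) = -26 / 125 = -0.21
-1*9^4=-6561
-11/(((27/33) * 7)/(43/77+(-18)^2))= -274901/441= -623.36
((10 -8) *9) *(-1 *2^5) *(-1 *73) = 42048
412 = 412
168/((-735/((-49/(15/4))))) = 2.99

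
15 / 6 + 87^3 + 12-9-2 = 1317013 / 2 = 658506.50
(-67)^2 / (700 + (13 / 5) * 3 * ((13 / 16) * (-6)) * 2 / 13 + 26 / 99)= 8888220 / 1374937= 6.46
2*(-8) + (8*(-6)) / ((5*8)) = -86 / 5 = -17.20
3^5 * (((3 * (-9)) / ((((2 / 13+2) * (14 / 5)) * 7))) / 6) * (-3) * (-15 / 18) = -710775 / 10976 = -64.76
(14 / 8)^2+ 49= 833 / 16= 52.06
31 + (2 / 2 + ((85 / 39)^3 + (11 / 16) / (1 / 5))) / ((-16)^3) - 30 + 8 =34973732207 / 3887529984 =9.00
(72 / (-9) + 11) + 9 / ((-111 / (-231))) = 21.73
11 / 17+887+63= 16161 / 17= 950.65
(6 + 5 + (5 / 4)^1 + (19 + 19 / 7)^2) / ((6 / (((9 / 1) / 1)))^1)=284451 / 392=725.64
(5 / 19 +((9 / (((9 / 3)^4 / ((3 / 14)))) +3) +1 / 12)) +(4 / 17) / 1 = 32609 / 9044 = 3.61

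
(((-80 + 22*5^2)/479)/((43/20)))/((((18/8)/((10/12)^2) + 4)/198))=46530000/3728057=12.48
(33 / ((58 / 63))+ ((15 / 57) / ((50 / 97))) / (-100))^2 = 389971141849969 / 303601000000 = 1284.49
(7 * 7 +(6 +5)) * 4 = 240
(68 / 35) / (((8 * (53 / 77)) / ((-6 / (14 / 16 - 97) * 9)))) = 0.20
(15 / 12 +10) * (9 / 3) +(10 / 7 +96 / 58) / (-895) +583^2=247035456831 / 726740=339922.75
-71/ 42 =-1.69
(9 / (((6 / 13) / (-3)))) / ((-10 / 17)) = 1989 / 20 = 99.45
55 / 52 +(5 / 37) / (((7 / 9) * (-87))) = 412325 / 390572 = 1.06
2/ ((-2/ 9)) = -9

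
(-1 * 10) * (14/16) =-35/4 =-8.75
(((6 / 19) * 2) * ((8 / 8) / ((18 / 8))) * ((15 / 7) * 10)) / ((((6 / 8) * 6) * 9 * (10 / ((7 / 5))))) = 32 / 1539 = 0.02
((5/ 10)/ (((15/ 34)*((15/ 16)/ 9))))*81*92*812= 1645878528/ 25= 65835141.12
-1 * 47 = -47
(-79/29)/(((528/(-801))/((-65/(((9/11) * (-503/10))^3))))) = 6912351875/1793652149538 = 0.00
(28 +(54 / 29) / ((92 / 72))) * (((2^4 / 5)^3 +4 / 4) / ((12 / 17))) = 117490128 / 83375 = 1409.18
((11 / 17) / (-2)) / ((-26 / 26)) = 11 / 34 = 0.32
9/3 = 3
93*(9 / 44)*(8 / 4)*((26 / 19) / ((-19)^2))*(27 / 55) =293787 / 4149695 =0.07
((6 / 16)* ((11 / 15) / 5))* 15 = 0.82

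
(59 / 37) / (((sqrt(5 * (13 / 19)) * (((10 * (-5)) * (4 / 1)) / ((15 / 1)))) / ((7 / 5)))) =-1239 * sqrt(1235) / 481000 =-0.09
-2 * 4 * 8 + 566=502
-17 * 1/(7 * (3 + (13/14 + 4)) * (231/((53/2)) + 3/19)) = -34238/992007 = -0.03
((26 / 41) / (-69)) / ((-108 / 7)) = 91 / 152766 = 0.00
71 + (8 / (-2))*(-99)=467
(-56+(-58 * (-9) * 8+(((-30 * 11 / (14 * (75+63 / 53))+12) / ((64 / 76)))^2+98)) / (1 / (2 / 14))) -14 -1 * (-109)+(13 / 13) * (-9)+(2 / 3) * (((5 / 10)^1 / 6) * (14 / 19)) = 18175689161288683 / 27203220108288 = 668.14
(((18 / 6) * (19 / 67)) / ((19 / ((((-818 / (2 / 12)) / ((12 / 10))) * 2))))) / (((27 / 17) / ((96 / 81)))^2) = -2420756480 / 11868849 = -203.96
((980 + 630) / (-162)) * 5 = -4025 / 81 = -49.69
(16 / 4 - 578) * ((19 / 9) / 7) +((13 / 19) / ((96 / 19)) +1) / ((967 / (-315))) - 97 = -75327869 / 278496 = -270.48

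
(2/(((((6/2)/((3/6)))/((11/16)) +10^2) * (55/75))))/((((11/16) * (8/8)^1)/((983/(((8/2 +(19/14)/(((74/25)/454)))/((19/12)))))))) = 96746860/361451233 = 0.27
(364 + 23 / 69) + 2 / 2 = 365.33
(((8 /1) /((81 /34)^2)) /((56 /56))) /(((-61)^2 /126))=129472 /2712609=0.05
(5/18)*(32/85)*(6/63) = 32/3213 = 0.01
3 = 3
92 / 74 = 46 / 37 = 1.24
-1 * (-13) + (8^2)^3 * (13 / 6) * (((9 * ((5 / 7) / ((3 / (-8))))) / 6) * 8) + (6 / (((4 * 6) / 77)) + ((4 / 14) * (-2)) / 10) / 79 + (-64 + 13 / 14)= -430756674109 / 33180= -12982419.35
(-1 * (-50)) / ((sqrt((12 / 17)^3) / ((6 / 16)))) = 425 * sqrt(51) / 96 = 31.62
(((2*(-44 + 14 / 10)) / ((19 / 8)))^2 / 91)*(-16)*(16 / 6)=-495550464 / 821275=-603.39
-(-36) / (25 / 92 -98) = -368 / 999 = -0.37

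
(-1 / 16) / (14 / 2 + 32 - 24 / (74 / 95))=-37 / 4848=-0.01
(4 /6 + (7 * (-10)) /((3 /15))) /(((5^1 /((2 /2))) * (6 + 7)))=-1048 /195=-5.37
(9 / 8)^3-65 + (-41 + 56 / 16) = -51751 / 512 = -101.08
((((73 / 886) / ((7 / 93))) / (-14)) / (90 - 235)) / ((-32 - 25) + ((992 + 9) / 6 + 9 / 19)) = 386973 / 79160002250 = 0.00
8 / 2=4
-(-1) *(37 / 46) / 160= 37 / 7360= 0.01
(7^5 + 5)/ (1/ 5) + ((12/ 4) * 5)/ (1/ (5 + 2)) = 84165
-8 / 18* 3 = -4 / 3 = -1.33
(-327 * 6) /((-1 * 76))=981 /38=25.82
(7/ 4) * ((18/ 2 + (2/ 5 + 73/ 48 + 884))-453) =742427/ 960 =773.36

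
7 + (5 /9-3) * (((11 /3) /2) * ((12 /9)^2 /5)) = 6569 /1215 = 5.41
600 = 600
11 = 11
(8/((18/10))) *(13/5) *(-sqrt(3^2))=-104/3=-34.67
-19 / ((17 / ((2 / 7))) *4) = -19 / 238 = -0.08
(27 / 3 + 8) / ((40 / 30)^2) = 153 / 16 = 9.56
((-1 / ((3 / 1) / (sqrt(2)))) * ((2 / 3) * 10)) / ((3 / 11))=-220 * sqrt(2) / 27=-11.52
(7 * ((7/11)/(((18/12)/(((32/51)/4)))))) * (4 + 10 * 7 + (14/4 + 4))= 63896/1683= 37.97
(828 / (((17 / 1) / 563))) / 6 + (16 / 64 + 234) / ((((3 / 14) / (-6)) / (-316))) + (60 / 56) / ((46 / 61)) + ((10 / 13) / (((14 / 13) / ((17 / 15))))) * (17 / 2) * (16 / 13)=886916539085 / 426972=2077224.12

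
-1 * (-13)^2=-169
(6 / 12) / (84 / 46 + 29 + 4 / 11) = 253 / 15782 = 0.02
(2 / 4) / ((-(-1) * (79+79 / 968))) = 484 / 76551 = 0.01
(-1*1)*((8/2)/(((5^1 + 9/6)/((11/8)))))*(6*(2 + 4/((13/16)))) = -5940/169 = -35.15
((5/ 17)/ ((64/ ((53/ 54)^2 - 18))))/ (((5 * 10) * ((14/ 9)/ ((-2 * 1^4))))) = 7097/ 3525120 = 0.00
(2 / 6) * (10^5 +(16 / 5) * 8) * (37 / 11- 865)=-4740213184 / 165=-28728564.75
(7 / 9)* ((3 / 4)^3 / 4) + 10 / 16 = 181 / 256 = 0.71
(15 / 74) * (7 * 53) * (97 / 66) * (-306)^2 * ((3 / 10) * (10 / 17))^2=322291.44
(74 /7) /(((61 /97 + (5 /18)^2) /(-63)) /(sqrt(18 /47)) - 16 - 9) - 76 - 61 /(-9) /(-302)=-9163621153111585053277 /119871609015265489134 + 1393317072216*sqrt(94) /44102873074049113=-76.44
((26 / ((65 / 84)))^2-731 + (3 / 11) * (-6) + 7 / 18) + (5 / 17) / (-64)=1068255113 / 2692800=396.71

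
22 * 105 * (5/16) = 721.88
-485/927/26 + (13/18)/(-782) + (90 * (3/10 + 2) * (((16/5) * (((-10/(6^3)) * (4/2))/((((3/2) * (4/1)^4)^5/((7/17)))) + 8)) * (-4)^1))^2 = 61255017053136129257982830124172617390533/136333021814603008752665965363200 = 449304330.22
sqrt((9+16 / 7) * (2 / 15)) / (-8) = -sqrt(16590) / 840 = -0.15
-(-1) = 1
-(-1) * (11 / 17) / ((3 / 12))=44 / 17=2.59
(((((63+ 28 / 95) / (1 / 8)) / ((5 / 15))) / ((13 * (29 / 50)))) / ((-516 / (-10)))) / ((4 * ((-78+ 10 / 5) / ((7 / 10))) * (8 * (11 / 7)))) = -1473185 / 2059964192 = -0.00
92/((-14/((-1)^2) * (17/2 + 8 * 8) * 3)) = -92/3045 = -0.03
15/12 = 5/4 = 1.25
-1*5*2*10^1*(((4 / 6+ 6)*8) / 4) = -4000 / 3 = -1333.33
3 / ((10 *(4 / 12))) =9 / 10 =0.90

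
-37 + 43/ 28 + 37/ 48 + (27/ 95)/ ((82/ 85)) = -9003691/ 261744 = -34.40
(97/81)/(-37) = -97/2997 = -0.03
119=119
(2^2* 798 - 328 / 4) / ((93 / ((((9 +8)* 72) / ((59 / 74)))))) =51337.96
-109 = -109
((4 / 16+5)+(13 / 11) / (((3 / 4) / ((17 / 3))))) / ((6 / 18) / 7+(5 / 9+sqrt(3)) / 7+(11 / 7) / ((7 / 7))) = 4205635 / 493064 - 353745*sqrt(3) / 493064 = 7.29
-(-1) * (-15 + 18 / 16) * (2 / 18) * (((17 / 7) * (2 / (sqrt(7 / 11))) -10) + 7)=37 / 8 -629 * sqrt(77) / 588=-4.76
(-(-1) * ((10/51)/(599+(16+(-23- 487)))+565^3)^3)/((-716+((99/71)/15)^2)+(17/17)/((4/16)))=-908366582964178650766480404679229536325/110230008632135721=-8240646936676003488490.66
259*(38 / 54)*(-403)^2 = 799214689 / 27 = 29600544.04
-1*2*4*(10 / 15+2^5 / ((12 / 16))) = -1040 / 3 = -346.67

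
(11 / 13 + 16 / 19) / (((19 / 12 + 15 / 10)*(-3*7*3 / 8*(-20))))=1112 / 319865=0.00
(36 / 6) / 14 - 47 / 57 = -158 / 399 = -0.40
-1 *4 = -4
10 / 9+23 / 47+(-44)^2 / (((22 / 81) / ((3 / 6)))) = 1508249 / 423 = 3565.60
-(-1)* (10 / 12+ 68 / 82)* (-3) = -409 / 82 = -4.99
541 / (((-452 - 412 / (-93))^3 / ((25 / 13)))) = -10878928425 / 937507586842112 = -0.00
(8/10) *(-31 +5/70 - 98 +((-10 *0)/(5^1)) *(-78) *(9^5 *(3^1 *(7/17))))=-103.14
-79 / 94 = -0.84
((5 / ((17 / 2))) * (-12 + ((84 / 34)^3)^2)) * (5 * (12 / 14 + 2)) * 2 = 10398761832000 / 2872370711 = 3620.27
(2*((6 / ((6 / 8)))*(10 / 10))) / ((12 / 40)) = 160 / 3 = 53.33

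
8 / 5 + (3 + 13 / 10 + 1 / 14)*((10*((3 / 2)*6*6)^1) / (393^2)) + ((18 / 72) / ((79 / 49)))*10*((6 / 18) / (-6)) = 1.53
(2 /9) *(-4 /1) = -0.89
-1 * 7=-7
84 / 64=21 / 16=1.31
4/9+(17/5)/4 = 233/180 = 1.29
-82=-82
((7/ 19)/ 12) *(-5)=-35/ 228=-0.15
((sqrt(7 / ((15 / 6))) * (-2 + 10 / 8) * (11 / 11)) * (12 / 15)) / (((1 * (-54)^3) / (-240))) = -2 * sqrt(70) / 10935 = -0.00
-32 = -32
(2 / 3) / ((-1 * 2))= -1 / 3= -0.33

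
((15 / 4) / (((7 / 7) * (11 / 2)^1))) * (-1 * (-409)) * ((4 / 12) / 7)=2045 / 154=13.28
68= 68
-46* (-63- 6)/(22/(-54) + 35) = 42849/467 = 91.75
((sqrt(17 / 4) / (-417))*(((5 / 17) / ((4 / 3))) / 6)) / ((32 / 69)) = -115*sqrt(17) / 1209856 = -0.00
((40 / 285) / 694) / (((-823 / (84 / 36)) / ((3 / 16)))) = -7 / 65112468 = -0.00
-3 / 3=-1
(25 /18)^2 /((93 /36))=625 /837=0.75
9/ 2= 4.50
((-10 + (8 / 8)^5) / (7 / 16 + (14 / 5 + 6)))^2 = 518400 / 546121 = 0.95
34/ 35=0.97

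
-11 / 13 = -0.85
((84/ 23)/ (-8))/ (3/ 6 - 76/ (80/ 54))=105/ 11684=0.01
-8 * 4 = -32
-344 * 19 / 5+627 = -680.20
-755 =-755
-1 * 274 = -274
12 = 12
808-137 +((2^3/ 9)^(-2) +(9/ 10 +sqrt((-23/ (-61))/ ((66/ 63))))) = sqrt(648186)/ 1342 +215413/ 320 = 673.77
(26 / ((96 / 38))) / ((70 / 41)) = 10127 / 1680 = 6.03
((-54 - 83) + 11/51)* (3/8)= -872/17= -51.29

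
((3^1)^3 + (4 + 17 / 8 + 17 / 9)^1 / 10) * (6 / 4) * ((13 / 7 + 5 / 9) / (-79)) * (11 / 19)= -220187 / 298620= -0.74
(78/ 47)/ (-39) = -0.04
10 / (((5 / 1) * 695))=0.00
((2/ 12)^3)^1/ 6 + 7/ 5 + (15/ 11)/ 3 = 132247/ 71280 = 1.86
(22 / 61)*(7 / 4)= 77 / 122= 0.63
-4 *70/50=-28/5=-5.60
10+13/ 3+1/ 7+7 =451/ 21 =21.48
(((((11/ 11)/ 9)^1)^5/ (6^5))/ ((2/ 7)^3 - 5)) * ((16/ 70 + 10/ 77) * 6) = -1127/ 1197464118840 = -0.00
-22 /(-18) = 11 /9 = 1.22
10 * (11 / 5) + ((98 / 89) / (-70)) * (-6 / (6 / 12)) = 9874 / 445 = 22.19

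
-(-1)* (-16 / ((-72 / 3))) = 2 / 3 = 0.67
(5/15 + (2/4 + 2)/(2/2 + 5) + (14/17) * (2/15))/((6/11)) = 9647/6120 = 1.58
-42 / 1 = -42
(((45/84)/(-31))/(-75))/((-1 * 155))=-1/672700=-0.00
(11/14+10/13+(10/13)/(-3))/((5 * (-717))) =-709/1957410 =-0.00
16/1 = 16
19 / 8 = 2.38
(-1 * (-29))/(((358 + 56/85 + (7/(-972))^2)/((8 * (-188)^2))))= 658499029125120/28802689189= 22862.41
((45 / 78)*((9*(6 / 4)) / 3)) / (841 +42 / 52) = 135 / 43774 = 0.00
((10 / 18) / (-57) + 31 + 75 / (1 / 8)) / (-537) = -323698 / 275481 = -1.18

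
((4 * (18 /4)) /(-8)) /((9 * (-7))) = 1 /28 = 0.04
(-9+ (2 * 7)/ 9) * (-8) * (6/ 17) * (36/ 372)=1072/ 527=2.03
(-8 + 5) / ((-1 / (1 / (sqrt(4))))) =3 / 2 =1.50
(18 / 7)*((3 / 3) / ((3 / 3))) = 18 / 7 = 2.57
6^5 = 7776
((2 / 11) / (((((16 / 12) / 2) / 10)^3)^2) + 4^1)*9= 18639240.55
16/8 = 2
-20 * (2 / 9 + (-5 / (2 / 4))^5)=17999960 / 9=1999995.56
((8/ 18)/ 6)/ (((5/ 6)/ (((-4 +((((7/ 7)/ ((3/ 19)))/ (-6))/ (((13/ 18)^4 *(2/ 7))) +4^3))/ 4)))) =441944/ 428415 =1.03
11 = 11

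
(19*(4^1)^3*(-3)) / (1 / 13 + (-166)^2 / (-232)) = 916864 / 29833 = 30.73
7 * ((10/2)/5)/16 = 7/16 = 0.44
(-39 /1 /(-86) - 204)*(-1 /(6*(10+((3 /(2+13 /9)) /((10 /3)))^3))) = 43457621250 /12832981963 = 3.39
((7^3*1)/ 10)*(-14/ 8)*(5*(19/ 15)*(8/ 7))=-6517/ 15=-434.47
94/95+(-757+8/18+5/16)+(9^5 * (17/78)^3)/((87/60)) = -290804569397/871593840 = -333.65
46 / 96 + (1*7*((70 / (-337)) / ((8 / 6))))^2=1.67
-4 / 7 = -0.57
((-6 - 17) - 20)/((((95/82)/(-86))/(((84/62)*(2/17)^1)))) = 25471824/50065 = 508.78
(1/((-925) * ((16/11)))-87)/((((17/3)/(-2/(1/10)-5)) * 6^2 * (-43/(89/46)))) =-114597379/238879104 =-0.48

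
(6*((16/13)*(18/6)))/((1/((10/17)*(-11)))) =-31680/221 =-143.35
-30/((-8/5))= 75/4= 18.75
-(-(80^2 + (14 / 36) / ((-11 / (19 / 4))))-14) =5079755 / 792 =6413.83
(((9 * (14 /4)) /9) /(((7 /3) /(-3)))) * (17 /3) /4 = -51 /8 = -6.38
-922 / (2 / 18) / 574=-4149 / 287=-14.46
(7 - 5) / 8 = 1 / 4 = 0.25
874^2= 763876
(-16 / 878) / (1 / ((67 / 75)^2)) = -35912 / 2469375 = -0.01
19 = 19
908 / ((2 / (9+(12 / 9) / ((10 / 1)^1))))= 62198 / 15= 4146.53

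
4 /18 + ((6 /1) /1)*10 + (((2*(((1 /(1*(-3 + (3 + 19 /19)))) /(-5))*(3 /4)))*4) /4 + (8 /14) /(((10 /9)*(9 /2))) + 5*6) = 56723 /630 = 90.04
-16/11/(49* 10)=-8/2695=-0.00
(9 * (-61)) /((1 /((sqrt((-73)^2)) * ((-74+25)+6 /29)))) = 56708955 /29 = 1955481.21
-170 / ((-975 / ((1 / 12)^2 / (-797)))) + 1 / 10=1118971 / 11189880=0.10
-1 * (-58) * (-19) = -1102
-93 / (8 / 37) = -3441 / 8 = -430.12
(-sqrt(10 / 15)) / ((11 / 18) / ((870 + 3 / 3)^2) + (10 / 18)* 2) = -4551846* sqrt(6) / 15172831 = -0.73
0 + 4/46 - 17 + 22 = 117/23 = 5.09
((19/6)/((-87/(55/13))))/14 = -0.01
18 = 18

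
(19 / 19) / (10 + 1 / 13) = 13 / 131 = 0.10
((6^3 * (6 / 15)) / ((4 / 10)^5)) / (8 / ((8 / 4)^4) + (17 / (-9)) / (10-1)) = 1366875 / 47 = 29082.45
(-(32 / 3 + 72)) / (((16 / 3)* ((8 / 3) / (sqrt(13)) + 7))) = -25389 / 11338 + 372* sqrt(13) / 5669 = -2.00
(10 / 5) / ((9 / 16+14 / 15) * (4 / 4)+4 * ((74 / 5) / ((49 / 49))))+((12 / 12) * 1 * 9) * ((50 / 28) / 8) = 475905 / 233072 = 2.04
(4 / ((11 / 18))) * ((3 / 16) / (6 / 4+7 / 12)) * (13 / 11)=2106 / 3025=0.70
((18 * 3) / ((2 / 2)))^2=2916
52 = 52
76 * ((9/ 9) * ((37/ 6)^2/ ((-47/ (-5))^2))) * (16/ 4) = 2601100/ 19881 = 130.83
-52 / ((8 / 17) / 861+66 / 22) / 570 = -126854 / 4172305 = -0.03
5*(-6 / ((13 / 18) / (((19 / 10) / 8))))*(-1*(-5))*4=-2565 / 13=-197.31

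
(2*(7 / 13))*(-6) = -84 / 13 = -6.46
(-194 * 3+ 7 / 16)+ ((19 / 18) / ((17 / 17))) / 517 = -43296013 / 74448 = -581.56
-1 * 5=-5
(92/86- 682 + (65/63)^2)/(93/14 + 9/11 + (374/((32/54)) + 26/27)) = -10210696760/9605192037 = -1.06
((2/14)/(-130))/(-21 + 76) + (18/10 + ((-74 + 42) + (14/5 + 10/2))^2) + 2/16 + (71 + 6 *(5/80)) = 16489973/25025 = 658.94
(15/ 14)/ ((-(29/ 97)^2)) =-141135/ 11774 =-11.99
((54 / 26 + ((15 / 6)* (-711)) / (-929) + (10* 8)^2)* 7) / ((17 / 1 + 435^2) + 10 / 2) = 0.24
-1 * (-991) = 991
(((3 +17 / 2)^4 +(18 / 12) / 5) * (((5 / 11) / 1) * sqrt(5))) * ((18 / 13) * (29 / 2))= 28092213 * sqrt(5) / 176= 356909.65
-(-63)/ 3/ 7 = 3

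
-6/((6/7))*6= -42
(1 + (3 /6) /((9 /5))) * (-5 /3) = -115 /54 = -2.13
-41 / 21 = -1.95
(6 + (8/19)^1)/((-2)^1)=-61/19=-3.21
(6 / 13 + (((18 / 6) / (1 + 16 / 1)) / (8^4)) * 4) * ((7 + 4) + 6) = 104487 / 13312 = 7.85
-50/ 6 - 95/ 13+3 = -493/ 39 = -12.64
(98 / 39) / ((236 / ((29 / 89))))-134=-54882031 / 409578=-134.00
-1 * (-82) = 82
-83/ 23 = -3.61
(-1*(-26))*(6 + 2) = 208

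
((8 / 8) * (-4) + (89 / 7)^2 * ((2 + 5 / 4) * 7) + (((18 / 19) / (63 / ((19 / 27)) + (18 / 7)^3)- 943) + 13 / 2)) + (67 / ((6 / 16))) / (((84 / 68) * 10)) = 29715573049 / 10799460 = 2751.58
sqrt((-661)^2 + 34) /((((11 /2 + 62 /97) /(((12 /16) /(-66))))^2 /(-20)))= -47045* sqrt(436955) /686544804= -0.05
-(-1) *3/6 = 1/2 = 0.50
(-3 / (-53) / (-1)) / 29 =-3 / 1537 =-0.00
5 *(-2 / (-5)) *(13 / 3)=26 / 3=8.67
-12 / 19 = -0.63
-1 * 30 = -30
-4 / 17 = -0.24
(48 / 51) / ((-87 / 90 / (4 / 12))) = -0.32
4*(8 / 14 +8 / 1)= 34.29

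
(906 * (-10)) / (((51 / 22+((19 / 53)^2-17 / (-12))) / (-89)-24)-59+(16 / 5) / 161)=240679862715600 / 2205528971113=109.13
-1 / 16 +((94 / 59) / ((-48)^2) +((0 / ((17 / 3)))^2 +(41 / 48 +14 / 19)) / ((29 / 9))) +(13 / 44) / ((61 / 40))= 15723175943 / 25129196928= 0.63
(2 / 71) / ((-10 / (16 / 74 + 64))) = -2376 / 13135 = -0.18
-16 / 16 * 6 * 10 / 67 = -60 / 67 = -0.90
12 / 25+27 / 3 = 237 / 25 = 9.48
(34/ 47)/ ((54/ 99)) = 187/ 141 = 1.33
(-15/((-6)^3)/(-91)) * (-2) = 5/3276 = 0.00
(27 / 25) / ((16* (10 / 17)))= 459 / 4000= 0.11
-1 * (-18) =18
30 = 30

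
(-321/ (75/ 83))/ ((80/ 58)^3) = -216598709/ 1600000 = -135.37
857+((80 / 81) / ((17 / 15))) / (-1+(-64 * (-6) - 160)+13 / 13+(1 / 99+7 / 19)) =2305860649 / 2690607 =857.00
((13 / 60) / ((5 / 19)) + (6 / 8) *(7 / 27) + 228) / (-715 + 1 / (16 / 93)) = -824464 / 2553075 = -0.32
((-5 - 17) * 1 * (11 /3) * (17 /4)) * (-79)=162503 /6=27083.83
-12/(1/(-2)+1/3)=72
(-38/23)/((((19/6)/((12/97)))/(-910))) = 131040/2231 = 58.74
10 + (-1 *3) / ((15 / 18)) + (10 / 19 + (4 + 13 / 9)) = 10577 / 855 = 12.37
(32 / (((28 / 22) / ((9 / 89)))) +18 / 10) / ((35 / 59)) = 7.32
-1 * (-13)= 13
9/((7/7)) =9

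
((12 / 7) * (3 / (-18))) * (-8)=16 / 7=2.29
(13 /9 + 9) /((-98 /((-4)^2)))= -752 /441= -1.71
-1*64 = -64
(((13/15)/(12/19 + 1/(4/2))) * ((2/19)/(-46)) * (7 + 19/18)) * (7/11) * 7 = -18473/293733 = -0.06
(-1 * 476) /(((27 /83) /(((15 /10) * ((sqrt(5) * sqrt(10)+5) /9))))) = -98770 * sqrt(2) /81-98770 /81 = -2943.85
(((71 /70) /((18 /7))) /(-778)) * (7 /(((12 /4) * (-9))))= 497 /3781080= 0.00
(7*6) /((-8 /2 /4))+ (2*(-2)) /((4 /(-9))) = -33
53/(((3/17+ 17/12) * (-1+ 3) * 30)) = 901/1625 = 0.55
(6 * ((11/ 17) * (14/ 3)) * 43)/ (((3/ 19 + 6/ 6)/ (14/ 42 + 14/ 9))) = 11438/ 9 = 1270.89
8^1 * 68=544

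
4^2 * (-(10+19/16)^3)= -5735339/256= -22403.67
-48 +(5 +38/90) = -1916/45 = -42.58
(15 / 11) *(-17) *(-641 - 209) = 216750 / 11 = 19704.55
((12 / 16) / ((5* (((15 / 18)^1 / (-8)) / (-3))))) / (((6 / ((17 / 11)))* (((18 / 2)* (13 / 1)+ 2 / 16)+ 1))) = 272 / 28875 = 0.01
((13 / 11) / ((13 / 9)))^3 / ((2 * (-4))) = -729 / 10648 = -0.07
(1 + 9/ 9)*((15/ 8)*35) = 525/ 4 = 131.25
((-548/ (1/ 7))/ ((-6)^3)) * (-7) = -6713/ 54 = -124.31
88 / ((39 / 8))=704 / 39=18.05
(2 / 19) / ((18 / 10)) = 0.06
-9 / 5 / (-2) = 9 / 10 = 0.90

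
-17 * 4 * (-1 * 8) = 544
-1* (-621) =621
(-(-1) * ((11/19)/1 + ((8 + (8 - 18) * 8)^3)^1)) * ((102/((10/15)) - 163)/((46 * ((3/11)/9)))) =1170130665/437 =2677644.54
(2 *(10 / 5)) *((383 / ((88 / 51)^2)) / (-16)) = -996183 / 30976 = -32.16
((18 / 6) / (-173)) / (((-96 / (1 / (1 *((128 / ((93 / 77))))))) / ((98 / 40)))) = 0.00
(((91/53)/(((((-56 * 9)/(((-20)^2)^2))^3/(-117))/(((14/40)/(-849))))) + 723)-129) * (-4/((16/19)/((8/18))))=1284112056907486/229619691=5592342.94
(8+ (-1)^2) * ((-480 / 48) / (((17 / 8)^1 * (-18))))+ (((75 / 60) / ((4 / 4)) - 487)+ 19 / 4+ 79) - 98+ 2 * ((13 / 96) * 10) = -201935 / 408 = -494.94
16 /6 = 8 /3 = 2.67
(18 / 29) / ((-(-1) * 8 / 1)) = 9 / 116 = 0.08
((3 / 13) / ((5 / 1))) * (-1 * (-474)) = 1422 / 65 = 21.88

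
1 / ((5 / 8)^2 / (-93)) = -5952 / 25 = -238.08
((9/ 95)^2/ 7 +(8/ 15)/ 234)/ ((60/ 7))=78971/ 190066500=0.00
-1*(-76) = 76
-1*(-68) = 68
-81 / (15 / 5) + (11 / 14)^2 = -5171 / 196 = -26.38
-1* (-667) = 667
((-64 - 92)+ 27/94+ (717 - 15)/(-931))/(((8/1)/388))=-1328224395/175028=-7588.64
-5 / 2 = -2.50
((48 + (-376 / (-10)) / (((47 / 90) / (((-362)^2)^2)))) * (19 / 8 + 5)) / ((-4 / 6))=-13677920094555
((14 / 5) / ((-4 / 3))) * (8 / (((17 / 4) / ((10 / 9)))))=-224 / 51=-4.39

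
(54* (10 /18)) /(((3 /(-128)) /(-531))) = 679680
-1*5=-5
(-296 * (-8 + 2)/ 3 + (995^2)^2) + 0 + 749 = 980149501966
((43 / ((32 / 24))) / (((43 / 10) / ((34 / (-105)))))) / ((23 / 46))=-34 / 7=-4.86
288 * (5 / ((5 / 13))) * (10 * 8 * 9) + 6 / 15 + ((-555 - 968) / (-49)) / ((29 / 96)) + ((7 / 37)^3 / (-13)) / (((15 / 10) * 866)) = 16383501867190876487 / 6077455084155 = 2695783.29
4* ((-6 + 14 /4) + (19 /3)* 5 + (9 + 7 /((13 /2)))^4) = 3543995402 /85683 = 41361.71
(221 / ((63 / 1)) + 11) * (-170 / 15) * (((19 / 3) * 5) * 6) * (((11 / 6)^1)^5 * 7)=-118864495805 / 26244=-4529206.52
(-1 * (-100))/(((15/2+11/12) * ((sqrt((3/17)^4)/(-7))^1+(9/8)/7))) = 6473600/85143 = 76.03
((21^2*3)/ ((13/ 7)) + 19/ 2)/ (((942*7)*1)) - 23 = -3924443/ 171444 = -22.89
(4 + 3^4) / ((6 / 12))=170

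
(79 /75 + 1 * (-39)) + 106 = 5104 /75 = 68.05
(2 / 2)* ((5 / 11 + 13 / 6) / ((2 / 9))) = 519 / 44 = 11.80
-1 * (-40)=40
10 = 10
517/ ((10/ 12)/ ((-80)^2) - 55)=-3970560/ 422399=-9.40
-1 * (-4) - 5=-1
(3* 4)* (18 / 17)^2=3888 / 289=13.45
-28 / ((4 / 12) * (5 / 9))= -756 / 5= -151.20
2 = 2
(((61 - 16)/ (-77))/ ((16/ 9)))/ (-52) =405/ 64064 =0.01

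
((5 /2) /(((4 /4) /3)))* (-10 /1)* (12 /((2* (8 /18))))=-1012.50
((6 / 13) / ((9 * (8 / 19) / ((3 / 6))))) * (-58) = -3.53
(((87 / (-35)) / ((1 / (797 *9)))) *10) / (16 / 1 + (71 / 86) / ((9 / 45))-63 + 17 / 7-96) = 107336772 / 82139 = 1306.77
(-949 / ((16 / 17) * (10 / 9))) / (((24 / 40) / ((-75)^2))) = -8507636.72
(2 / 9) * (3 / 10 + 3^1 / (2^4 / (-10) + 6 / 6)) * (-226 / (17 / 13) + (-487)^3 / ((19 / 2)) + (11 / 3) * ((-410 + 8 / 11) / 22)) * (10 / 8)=6090966464755 / 383724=15873300.77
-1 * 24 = -24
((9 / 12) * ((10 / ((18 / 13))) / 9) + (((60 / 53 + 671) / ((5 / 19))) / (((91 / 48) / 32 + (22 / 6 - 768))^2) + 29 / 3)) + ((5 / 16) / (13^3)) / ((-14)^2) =697893523172814750705143 / 67935449299102421400000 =10.27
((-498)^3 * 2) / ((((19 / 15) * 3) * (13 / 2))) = -2470119840 / 247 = -10000485.18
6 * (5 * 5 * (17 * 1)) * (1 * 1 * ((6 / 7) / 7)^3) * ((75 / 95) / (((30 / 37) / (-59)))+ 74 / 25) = -570221208 / 2235331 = -255.09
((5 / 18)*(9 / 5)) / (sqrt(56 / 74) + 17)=629 / 21330 - sqrt(259) / 10665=0.03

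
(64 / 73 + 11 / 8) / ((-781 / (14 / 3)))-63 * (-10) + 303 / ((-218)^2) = 1280217661223 / 2032114359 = 629.99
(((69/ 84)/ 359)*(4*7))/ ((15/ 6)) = 46/ 1795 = 0.03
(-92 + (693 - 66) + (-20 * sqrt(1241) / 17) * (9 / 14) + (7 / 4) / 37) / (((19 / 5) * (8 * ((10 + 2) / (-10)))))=-1979675 / 134976 + 375 * sqrt(1241) / 18088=-13.94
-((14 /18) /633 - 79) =79.00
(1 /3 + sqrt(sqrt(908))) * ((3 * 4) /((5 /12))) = 48 /5 + 144 * sqrt(2) * 227^(1 /4) /5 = 167.69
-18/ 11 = -1.64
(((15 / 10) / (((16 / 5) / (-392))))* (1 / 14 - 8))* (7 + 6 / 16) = 687645 / 64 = 10744.45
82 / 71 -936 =-66374 / 71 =-934.85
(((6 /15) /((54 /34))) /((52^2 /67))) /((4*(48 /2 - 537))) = -1139 /374531040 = -0.00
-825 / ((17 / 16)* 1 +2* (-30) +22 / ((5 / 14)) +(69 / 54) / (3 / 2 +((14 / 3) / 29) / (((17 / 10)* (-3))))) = -78186000 / 334793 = -233.54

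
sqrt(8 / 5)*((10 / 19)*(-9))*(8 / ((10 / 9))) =-1296*sqrt(10) / 95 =-43.14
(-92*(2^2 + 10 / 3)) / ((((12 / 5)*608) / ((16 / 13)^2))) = -0.70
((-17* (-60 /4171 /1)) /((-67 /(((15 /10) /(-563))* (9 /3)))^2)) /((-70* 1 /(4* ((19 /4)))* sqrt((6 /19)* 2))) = -26163* sqrt(57) /166174590142708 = -0.00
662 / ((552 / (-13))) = -4303 / 276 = -15.59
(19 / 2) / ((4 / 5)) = 95 / 8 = 11.88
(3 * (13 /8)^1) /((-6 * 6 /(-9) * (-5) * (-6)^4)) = -13 /69120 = -0.00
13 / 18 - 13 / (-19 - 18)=715 / 666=1.07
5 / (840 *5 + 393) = 5 / 4593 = 0.00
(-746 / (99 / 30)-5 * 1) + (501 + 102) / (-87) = -227758 / 957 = -237.99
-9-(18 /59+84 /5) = -7701 /295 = -26.11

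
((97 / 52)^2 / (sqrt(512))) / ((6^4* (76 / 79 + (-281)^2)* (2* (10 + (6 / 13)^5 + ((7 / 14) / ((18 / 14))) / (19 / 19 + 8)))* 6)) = 1633054267* sqrt(2) / 185607370796575211520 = 0.00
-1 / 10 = -0.10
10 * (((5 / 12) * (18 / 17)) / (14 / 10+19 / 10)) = 250 / 187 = 1.34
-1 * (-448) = 448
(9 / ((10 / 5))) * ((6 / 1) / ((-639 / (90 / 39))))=-0.10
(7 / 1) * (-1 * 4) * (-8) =224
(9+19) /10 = 14 /5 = 2.80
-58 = -58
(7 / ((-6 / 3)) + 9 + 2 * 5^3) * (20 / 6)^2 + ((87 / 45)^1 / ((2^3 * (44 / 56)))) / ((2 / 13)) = 11249917 / 3960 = 2840.89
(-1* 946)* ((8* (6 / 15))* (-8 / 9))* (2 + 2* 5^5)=252347392 / 15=16823159.47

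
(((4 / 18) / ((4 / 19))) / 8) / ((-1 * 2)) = -19 / 288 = -0.07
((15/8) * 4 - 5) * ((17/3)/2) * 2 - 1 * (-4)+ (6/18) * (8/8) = 37/2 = 18.50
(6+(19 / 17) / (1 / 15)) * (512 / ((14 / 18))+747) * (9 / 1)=34262271 / 119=287918.24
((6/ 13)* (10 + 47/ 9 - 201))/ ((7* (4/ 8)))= -6688/ 273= -24.50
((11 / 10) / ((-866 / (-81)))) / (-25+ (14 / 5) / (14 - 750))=-0.00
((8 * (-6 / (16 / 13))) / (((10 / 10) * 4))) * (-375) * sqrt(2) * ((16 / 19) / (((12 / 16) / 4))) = 312000 * sqrt(2) / 19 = 23222.88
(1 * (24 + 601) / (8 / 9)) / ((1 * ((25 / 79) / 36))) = 159975 / 2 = 79987.50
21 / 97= 0.22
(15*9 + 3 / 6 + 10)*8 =1164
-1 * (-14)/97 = 14/97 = 0.14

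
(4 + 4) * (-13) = -104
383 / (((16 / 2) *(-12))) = -383 / 96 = -3.99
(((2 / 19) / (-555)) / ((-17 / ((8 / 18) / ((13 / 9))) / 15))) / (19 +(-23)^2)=2 / 21284731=0.00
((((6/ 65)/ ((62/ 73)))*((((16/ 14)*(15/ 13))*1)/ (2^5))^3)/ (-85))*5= -147825/ 330413754944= -0.00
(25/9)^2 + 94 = 8239/81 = 101.72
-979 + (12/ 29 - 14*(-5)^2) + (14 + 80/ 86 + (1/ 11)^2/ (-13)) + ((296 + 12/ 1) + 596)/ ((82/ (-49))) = -149091893312/ 80422771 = -1853.85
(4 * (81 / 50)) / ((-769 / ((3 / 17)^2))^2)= 13122 / 1234776552025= 0.00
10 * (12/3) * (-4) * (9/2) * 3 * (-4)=8640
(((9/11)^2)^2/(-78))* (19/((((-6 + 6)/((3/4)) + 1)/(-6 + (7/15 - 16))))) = 4473873/1903330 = 2.35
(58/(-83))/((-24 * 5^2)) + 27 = 672329/24900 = 27.00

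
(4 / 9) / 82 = 0.01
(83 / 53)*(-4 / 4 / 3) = -83 / 159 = -0.52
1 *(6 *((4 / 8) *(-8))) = -24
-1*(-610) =610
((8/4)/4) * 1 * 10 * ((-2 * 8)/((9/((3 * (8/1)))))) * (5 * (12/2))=-6400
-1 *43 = -43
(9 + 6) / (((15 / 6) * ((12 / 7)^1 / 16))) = 56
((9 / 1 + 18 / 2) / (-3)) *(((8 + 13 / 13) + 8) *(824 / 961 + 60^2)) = -352963248 / 961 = -367287.46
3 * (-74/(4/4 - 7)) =37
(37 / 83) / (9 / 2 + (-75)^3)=-74 / 70030503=-0.00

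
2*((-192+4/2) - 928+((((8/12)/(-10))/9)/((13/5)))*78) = -2236.44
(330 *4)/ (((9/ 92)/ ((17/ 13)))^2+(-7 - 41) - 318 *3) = -1076282240/ 816991501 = -1.32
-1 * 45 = -45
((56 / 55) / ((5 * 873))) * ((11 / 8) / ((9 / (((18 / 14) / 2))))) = 1 / 43650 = 0.00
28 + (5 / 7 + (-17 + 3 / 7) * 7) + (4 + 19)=-64.29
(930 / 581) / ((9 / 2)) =0.36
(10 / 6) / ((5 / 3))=1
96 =96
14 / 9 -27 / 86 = 961 / 774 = 1.24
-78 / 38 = -39 / 19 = -2.05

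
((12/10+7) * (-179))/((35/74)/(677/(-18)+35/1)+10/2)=-12762521/41900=-304.59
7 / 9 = 0.78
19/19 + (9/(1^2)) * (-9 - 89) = -881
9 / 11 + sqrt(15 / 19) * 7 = 9 / 11 + 7 * sqrt(285) / 19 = 7.04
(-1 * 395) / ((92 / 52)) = -5135 / 23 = -223.26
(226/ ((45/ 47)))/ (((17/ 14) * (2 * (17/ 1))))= 5.72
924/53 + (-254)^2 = 3420272/53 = 64533.43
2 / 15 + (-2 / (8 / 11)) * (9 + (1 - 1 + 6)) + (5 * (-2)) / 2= -2767 / 60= -46.12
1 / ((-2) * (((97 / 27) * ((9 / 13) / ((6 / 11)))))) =-117 / 1067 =-0.11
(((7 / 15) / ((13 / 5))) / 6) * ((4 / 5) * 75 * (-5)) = -8.97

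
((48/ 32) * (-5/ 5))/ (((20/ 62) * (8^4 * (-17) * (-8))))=-93/ 11141120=-0.00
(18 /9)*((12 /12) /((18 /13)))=13 /9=1.44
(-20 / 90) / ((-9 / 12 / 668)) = 5344 / 27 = 197.93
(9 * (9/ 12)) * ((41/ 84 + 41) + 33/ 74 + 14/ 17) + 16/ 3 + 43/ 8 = 63259895/ 211344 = 299.32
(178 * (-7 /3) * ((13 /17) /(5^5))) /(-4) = 8099 /318750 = 0.03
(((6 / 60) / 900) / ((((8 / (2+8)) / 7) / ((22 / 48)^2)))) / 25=847 / 103680000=0.00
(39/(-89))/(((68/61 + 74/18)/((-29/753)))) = 206973/64090591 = 0.00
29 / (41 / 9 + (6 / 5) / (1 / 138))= 1305 / 7657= 0.17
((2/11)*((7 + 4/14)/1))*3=306/77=3.97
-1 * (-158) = 158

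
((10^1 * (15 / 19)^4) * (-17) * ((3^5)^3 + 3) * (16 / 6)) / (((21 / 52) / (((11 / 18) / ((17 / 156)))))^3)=-6765920888840.90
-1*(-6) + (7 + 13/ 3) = 52/ 3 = 17.33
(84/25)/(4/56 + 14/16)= 4704/1325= 3.55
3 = 3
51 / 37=1.38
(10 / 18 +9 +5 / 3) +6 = 17.22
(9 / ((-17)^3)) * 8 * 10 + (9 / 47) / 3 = -19101 / 230911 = -0.08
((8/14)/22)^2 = 4/5929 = 0.00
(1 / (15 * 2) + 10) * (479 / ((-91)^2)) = 20597 / 35490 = 0.58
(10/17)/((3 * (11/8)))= 80/561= 0.14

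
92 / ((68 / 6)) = 138 / 17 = 8.12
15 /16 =0.94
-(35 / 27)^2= -1225 / 729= -1.68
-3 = -3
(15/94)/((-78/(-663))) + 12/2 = 1383/188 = 7.36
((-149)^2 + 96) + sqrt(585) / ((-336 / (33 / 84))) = 22297-11*sqrt(65) / 3136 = 22296.97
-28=-28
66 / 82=33 / 41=0.80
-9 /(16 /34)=-19.12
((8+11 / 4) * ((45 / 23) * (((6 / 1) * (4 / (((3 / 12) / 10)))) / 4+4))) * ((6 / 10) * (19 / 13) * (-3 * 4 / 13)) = -16147188 / 3887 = -4154.15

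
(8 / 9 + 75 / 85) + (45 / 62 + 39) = 41.50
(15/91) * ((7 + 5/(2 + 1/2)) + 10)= 285/91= 3.13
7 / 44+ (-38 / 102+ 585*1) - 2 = 1307773 / 2244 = 582.79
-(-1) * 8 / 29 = 8 / 29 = 0.28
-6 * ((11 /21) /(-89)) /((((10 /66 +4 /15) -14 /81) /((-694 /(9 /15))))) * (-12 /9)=151153200 /680939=221.98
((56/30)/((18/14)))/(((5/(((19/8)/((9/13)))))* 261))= 12103/3171150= 0.00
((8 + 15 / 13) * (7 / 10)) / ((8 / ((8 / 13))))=833 / 1690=0.49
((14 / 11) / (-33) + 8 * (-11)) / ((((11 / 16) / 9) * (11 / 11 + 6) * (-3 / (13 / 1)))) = 6647264 / 9317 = 713.46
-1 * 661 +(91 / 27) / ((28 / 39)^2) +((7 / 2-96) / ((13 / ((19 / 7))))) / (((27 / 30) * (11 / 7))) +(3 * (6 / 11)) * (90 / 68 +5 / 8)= -1629372947 / 2450448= -664.93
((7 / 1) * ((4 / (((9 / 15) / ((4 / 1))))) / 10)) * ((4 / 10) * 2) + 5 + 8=419 / 15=27.93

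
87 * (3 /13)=261 /13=20.08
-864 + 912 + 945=993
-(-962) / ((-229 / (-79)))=75998 / 229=331.87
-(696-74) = -622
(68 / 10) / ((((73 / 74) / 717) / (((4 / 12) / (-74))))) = -8126 / 365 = -22.26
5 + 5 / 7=40 / 7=5.71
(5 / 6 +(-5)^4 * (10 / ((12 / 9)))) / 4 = 14065 / 12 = 1172.08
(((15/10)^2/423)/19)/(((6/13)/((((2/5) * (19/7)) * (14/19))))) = 13/26790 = 0.00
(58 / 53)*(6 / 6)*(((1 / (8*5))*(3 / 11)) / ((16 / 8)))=87 / 23320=0.00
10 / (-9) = -10 / 9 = -1.11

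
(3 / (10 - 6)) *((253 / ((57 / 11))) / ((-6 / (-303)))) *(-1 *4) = -281083 / 38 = -7396.92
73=73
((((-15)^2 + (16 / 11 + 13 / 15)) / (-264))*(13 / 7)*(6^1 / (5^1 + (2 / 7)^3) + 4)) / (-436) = 109101395 / 5726611044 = 0.02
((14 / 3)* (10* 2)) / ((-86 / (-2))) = 2.17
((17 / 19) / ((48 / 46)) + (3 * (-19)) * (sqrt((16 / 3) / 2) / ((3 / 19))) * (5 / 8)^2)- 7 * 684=-2182937 / 456- 9025 * sqrt(6) / 96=-5017.42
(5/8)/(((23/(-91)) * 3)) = -455/552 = -0.82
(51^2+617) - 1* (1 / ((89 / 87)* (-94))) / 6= 53843605 / 16732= 3218.00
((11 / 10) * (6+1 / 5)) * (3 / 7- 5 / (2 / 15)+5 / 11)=-174809 / 700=-249.73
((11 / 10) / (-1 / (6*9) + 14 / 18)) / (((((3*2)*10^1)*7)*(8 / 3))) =0.00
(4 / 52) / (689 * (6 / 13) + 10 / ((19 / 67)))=19 / 87256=0.00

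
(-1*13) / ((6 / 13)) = -169 / 6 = -28.17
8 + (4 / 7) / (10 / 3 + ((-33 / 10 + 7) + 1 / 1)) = 13616 / 1687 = 8.07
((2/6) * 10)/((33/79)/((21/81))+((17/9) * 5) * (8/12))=0.42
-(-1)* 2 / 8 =1 / 4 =0.25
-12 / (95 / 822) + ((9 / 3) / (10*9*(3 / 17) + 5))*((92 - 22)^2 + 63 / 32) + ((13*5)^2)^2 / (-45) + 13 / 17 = -13079935853153 / 33023520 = -396079.40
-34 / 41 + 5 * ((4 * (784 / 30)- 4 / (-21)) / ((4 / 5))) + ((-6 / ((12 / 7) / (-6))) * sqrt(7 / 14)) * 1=21 * sqrt(2) / 2 + 562831 / 861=668.54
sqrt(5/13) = sqrt(65)/13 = 0.62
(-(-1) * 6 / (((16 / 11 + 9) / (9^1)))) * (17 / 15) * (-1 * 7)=-23562 / 575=-40.98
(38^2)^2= 2085136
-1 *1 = -1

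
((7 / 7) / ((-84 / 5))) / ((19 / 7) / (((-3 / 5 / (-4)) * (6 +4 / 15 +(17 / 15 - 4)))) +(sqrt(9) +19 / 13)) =-0.01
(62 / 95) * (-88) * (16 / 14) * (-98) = 611072 / 95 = 6432.34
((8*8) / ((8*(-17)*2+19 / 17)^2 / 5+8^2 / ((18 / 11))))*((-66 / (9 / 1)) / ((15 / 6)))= -2441472 / 191362865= -0.01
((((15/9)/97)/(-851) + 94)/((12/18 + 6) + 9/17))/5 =395730233/151473745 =2.61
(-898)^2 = 806404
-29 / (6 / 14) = -203 / 3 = -67.67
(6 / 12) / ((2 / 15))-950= -3785 / 4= -946.25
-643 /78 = -8.24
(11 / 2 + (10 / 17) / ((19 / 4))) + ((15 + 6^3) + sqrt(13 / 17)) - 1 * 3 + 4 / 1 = sqrt(221) / 17 + 153505 / 646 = 238.50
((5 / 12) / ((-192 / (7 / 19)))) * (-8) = 0.01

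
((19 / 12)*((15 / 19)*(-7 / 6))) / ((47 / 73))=-2555 / 1128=-2.27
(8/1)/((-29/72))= -576/29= -19.86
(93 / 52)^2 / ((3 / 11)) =31713 / 2704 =11.73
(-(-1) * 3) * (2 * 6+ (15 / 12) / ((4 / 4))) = 159 / 4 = 39.75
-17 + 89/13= -132/13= -10.15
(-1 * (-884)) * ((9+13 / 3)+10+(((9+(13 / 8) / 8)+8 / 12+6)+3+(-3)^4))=1742585 / 16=108911.56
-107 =-107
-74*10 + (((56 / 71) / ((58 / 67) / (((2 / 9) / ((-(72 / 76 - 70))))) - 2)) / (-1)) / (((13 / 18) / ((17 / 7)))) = -116076026012 / 156857389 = -740.01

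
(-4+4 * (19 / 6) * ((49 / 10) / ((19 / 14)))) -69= -409 / 15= -27.27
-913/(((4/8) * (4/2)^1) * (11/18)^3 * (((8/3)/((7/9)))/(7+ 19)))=-3670758/121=-30336.84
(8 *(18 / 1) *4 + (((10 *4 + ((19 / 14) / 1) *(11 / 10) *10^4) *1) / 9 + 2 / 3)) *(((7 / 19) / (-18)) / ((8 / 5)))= -352775 / 12312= -28.65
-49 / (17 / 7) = -343 / 17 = -20.18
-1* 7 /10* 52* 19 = -3458 /5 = -691.60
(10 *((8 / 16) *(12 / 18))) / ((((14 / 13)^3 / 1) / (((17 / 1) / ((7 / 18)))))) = 560235 / 4802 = 116.67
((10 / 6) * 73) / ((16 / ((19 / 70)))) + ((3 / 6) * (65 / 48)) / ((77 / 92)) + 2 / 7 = 7783 / 2464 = 3.16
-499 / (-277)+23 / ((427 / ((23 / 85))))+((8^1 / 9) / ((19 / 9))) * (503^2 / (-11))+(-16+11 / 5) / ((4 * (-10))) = -813796089484717 / 84049057400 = -9682.39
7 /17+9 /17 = 16 /17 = 0.94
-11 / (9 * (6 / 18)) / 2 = -11 / 6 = -1.83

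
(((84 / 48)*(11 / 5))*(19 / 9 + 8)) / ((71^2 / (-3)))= -7007 / 302460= -0.02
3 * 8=24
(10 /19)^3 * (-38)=-2000 /361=-5.54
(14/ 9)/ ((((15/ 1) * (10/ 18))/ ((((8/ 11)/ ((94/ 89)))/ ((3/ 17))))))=84728/ 116325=0.73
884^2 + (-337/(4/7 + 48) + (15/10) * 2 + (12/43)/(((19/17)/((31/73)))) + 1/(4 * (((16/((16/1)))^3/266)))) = 15847588654511/20277940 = 781518.67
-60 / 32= -15 / 8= -1.88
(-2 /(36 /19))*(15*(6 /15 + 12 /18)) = -16.89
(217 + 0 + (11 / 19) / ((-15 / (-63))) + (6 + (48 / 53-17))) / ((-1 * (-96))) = 2.18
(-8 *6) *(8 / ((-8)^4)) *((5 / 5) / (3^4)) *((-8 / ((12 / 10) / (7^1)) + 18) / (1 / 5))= 215 / 1296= 0.17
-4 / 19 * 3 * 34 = -408 / 19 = -21.47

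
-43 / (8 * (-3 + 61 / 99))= 4257 / 1888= 2.25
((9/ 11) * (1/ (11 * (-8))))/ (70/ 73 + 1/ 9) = -5913/ 680504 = -0.01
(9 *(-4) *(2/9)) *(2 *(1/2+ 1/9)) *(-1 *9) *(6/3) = 176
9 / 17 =0.53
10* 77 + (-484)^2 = 235026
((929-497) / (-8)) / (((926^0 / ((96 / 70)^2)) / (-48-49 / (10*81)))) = 29897472 / 6125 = 4881.22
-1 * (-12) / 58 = 6 / 29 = 0.21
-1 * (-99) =99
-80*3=-240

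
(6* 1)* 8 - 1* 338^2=-114196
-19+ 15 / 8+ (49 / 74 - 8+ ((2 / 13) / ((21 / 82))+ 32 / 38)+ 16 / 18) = -101937137 / 4606056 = -22.13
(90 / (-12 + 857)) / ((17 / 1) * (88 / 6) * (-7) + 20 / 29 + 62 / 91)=-0.00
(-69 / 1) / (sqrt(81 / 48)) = -92 *sqrt(3) / 3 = -53.12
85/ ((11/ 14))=1190/ 11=108.18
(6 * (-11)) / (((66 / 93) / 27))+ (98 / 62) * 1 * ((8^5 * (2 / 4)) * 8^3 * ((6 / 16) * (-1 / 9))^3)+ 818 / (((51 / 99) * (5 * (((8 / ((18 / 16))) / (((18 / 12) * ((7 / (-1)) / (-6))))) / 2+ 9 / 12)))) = -167372320499 / 49872645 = -3355.99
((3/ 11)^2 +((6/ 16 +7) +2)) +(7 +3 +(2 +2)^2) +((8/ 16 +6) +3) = 44.95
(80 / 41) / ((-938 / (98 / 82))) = -280 / 112627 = -0.00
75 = 75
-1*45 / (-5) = 9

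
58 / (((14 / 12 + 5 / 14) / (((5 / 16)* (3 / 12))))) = 3045 / 1024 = 2.97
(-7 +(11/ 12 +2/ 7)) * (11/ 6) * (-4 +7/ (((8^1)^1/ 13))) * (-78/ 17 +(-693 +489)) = 62264411/ 3808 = 16350.95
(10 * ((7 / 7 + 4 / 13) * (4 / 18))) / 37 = 0.08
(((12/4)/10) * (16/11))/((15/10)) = 16/55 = 0.29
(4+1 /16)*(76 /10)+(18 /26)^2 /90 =208751 /6760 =30.88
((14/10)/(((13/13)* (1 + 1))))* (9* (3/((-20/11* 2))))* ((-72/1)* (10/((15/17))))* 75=318087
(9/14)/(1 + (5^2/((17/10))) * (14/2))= 51/8246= 0.01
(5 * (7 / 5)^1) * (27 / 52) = 189 / 52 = 3.63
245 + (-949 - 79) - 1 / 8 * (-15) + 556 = -1801 / 8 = -225.12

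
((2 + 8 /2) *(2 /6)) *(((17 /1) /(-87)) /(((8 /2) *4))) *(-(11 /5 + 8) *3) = 867 /1160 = 0.75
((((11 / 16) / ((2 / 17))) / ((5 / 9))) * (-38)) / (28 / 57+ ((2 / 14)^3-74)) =625182327 / 114969040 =5.44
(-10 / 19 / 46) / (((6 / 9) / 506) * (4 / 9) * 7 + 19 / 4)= -5940 / 2468119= -0.00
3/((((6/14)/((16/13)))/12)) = 1344/13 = 103.38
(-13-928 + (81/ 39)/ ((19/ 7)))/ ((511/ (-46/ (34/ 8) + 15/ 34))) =40990007/ 2145689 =19.10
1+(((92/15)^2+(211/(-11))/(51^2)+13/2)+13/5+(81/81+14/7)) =72543767/1430550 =50.71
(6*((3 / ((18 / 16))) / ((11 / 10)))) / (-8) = -20 / 11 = -1.82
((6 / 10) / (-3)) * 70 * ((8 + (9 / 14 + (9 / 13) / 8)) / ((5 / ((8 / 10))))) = -19.55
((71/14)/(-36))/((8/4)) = -71/1008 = -0.07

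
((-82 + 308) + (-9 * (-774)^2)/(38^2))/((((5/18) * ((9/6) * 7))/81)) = -35167932/361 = -97418.09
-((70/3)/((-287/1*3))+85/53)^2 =-2.49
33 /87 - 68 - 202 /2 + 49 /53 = -257749 /1537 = -167.70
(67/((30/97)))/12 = 6499/360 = 18.05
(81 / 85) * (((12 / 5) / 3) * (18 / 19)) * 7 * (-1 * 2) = -81648 / 8075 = -10.11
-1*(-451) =451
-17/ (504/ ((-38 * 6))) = 323/ 42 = 7.69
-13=-13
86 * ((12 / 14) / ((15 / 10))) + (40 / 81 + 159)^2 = 25487.42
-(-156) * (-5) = -780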